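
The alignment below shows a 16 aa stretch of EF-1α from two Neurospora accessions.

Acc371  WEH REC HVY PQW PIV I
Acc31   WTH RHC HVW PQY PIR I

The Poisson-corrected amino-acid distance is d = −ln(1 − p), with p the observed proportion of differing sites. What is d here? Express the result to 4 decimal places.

The sequences differ at positions 2 (E/T), 5 (E/H), 9 (Y/W), 12 (W/Y), 15 (V/R).
p = 5/16 = 0.312500.
d = −ln(1 − 0.312500) = −ln(0.687500) = 0.3747.

0.3747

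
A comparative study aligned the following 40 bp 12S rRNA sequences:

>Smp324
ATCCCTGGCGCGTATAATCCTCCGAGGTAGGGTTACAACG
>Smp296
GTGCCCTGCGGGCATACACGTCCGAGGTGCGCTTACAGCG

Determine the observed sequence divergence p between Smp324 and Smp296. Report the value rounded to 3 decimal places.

0.325

The sequences differ at positions 1 (A/G), 3 (C/G), 6 (T/C), 7 (G/T), 11 (C/G), 13 (T/C), 17 (A/C), 18 (T/A), 20 (C/G), 29 (A/G), 30 (G/C), 32 (G/C), 38 (A/G).
There are 13 differences over 40 sites, so p = 13/40 = 0.325.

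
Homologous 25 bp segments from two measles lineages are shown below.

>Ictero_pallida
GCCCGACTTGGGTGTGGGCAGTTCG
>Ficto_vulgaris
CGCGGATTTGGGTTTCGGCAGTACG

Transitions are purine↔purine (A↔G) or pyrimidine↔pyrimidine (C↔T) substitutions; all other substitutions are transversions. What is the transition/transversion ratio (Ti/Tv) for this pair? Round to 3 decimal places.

0.167

Differing sites — 1:G/C (Tv); 2:C/G (Tv); 4:C/G (Tv); 7:C/T (Ti); 14:G/T (Tv); 16:G/C (Tv); 23:T/A (Tv).
Of the 7 differences, 1 transition and 6 transversions, so Ti/Tv = 1/6 = 0.167.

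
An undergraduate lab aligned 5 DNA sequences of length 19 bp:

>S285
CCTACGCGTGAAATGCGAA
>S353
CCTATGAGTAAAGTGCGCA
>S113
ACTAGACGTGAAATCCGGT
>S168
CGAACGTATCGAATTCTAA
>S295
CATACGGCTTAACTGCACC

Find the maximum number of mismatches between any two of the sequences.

Pairwise Hamming distances:
  S285 vs S353: 5
  S285 vs S113: 6
  S285 vs S168: 8
  S285 vs S295: 8
  S353 vs S113: 9
  S353 vs S168: 11
  S353 vs S295: 8
  S113 vs S168: 13
  S113 vs S295: 12
  S168 vs S295: 11
The largest is 13, between S113 and S168.

13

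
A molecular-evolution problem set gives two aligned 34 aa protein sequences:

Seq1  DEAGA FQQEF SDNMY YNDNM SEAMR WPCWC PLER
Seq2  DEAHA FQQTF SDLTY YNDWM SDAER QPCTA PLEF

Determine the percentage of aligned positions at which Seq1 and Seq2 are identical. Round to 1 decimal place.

67.6%

Mismatches occur at site 4 (G→H), site 9 (E→T), site 13 (N→L), site 14 (M→T), site 19 (N→W), site 22 (E→D), site 24 (M→E), site 26 (W→Q), site 29 (W→T), site 30 (C→A), site 34 (R→F).
23 of the 34 sites match, so the percent identity is 23/34 × 100 = 67.6%.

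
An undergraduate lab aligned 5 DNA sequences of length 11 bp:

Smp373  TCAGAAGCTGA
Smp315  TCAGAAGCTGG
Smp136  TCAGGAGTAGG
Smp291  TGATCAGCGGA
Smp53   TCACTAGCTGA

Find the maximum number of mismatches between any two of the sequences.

6

Pairwise Hamming distances:
  Smp373 vs Smp315: 1
  Smp373 vs Smp136: 4
  Smp373 vs Smp291: 4
  Smp373 vs Smp53: 2
  Smp315 vs Smp136: 3
  Smp315 vs Smp291: 5
  Smp315 vs Smp53: 3
  Smp136 vs Smp291: 6
  Smp136 vs Smp53: 5
  Smp291 vs Smp53: 4
The largest is 6, between Smp136 and Smp291.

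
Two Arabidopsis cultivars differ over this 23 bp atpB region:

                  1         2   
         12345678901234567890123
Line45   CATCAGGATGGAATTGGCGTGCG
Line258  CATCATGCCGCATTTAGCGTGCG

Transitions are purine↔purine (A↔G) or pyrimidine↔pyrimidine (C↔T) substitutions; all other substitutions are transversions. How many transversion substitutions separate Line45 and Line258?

The sequences differ at positions 6 (G/T, transversion), 8 (A/C, transversion), 9 (T/C, transition), 11 (G/C, transversion), 13 (A/T, transversion), 16 (G/A, transition).
Of the 6 differences, 2 transitions and 4 transversions, so the answer is 4.

4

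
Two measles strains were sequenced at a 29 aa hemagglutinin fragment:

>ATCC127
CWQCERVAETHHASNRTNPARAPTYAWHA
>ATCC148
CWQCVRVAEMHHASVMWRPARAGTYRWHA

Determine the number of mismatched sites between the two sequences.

8

The sequences differ at positions 5 (E/V), 10 (T/M), 15 (N/V), 16 (R/M), 17 (T/W), 18 (N/R), 23 (P/G), 26 (A/R).
That gives 8 mismatches out of 29 aligned sites, so the Hamming distance is 8.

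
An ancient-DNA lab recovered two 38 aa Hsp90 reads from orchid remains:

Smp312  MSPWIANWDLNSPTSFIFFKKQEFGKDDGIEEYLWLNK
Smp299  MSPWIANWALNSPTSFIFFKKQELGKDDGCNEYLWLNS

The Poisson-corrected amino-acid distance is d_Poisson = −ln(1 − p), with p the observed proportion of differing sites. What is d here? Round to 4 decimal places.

0.1411

The sequences differ at positions 9 (D/A), 24 (F/L), 30 (I/C), 31 (E/N), 38 (K/S).
p = 5/38 = 0.131579.
d = −ln(1 − 0.131579) = −ln(0.868421) = 0.1411.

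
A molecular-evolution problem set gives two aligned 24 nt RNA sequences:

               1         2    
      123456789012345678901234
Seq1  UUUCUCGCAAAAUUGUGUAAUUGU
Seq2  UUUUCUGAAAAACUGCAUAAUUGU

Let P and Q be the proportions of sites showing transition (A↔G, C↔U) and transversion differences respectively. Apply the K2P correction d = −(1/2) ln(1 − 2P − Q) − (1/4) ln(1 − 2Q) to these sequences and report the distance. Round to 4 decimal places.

Mismatches occur at site 4 (C↔U, transition), site 5 (U↔C, transition), site 6 (C↔U, transition), site 8 (C↔A, transversion), site 13 (U↔C, transition), site 16 (U↔C, transition), site 17 (G↔A, transition).
Of the 7 differences, 6 transitions and 1 transversion over 24 sites: P = 6/24 = 0.250000, Q = 1/24 = 0.041667.
d = −0.5·ln(0.458333) − 0.25·ln(0.916666) = −0.5·(-0.780159) − 0.25·(-0.087012) = 0.4118.

0.4118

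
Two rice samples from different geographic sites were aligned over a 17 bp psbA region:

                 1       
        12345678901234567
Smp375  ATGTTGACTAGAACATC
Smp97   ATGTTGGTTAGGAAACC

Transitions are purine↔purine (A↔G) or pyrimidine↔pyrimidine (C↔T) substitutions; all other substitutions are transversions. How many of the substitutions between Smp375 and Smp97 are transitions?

4

The sequences differ at positions 7 (A/G, transition), 8 (C/T, transition), 12 (A/G, transition), 14 (C/A, transversion), 16 (T/C, transition).
Of the 5 differences, 4 transitions and 1 transversion, so the answer is 4.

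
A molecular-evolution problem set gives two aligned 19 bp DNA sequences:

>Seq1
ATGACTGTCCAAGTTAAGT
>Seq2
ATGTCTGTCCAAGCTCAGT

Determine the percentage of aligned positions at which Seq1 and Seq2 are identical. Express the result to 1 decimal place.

84.2%

Differing sites — 4:A/T; 14:T/C; 16:A/C.
16 of the 19 sites match, so the percent identity is 16/19 × 100 = 84.2%.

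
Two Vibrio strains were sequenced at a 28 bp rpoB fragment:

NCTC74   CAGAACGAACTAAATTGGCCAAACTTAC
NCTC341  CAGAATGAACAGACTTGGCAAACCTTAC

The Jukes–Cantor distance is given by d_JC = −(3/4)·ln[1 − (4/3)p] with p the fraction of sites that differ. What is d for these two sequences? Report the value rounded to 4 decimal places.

0.2524

Differing sites — 6:C/T; 11:T/A; 12:A/G; 14:A/C; 20:C/A; 23:A/C.
p = 6/28 = 0.214286.
d = −0.75 · ln(1 − (4/3)·0.214286) = −0.75 · ln(0.714285) = −0.75 · (-0.336473) = 0.2524.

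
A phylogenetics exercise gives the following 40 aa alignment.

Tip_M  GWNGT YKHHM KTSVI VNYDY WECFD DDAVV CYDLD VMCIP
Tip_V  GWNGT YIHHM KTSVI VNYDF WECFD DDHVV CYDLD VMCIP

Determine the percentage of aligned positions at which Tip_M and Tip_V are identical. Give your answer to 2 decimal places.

92.50%

The sequences differ at positions 7 (K/I), 20 (Y/F), 28 (A/H).
37 of the 40 sites match, so the percent identity is 37/40 × 100 = 92.50%.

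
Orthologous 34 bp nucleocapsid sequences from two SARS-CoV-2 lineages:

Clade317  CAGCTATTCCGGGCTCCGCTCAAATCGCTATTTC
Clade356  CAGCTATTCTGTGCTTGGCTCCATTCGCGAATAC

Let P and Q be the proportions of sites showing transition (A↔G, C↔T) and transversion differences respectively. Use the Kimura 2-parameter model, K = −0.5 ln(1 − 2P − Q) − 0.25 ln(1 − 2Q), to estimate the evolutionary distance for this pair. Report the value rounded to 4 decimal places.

The sequences differ at positions 10 (C/T, transition), 12 (G/T, transversion), 16 (C/T, transition), 17 (C/G, transversion), 22 (A/C, transversion), 24 (A/T, transversion), 29 (T/G, transversion), 31 (T/A, transversion), 33 (T/A, transversion).
Of the 9 differences, 2 transitions and 7 transversions over 34 sites: P = 2/34 = 0.058824, Q = 7/34 = 0.205882.
d = −0.5·ln(0.676470) − 0.25·ln(0.588236) = −0.5·(-0.390867) − 0.25·(-0.530627) = 0.3281.

0.3281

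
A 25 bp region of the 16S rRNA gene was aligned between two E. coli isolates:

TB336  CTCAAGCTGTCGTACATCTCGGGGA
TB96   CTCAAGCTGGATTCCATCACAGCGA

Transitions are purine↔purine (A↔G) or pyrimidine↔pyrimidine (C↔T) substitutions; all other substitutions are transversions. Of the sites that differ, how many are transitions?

Mismatches occur at site 10 (T/G, transversion), site 11 (C/A, transversion), site 12 (G/T, transversion), site 14 (A/C, transversion), site 19 (T/A, transversion), site 21 (G/A, transition), site 23 (G/C, transversion).
Of the 7 differences, 1 transition and 6 transversions, so the answer is 1.

1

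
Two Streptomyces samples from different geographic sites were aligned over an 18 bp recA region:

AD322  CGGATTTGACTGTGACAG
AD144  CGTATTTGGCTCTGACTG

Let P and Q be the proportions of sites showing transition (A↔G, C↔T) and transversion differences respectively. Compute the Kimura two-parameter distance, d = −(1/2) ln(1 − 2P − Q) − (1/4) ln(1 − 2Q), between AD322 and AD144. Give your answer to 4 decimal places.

0.2641

Differing sites — 3:G/T (Tv); 9:A/G (Ti); 12:G/C (Tv); 17:A/T (Tv).
Of the 4 differences, 1 transition and 3 transversions over 18 sites: P = 1/18 = 0.055556, Q = 3/18 = 0.166667.
d = −0.5·ln(0.722221) − 0.25·ln(0.666666) = −0.5·(-0.325424) − 0.25·(-0.405466) = 0.2641.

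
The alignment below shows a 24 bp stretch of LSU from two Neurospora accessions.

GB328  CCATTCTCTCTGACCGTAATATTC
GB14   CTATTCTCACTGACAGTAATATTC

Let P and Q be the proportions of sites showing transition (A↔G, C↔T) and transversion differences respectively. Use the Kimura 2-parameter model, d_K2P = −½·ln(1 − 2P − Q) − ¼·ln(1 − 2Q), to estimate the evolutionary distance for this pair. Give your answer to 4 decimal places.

Mismatches occur at site 2 (C↔T, transition), site 9 (T↔A, transversion), site 15 (C↔A, transversion).
Of the 3 differences, 1 transition and 2 transversions over 24 sites: P = 1/24 = 0.041667, Q = 2/24 = 0.083333.
d = −0.5·ln(0.833333) − 0.25·ln(0.833334) = −0.5·(-0.182322) − 0.25·(-0.182321) = 0.1367.

0.1367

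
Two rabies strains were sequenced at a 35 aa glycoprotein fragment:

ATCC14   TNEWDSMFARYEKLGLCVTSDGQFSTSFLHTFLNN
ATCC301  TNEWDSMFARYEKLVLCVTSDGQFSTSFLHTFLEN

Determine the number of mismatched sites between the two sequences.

Differing sites — 15:G/V; 34:N/E.
That gives 2 mismatches out of 35 aligned sites, so the Hamming distance is 2.

2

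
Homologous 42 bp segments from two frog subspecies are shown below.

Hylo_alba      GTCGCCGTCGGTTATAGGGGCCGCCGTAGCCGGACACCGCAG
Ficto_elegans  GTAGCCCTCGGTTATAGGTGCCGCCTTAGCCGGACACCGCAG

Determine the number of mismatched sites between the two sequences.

Differing sites — 3:C/A; 7:G/C; 19:G/T; 26:G/T.
That gives 4 mismatches out of 42 aligned sites, so the Hamming distance is 4.

4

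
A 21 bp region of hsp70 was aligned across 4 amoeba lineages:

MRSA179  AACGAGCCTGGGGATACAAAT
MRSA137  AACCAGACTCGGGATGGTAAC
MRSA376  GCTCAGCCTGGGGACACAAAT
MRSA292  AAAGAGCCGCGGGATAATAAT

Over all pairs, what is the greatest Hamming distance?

10

Pairwise Hamming distances:
  MRSA179 vs MRSA137: 7
  MRSA179 vs MRSA376: 5
  MRSA179 vs MRSA292: 5
  MRSA137 vs MRSA376: 10
  MRSA137 vs MRSA292: 7
  MRSA376 vs MRSA292: 9
The largest is 10, between MRSA137 and MRSA376.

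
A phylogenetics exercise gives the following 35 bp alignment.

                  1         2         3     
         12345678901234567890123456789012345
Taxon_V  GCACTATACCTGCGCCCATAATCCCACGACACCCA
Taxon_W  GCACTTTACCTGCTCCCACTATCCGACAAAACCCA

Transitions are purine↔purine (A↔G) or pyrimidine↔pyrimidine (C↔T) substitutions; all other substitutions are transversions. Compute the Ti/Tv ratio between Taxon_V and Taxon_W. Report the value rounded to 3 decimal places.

Differing sites — 6:A/T (Tv); 14:G/T (Tv); 19:T/C (Ti); 20:A/T (Tv); 25:C/G (Tv); 28:G/A (Ti); 30:C/A (Tv).
Of the 7 differences, 2 transitions and 5 transversions, so Ti/Tv = 2/5 = 0.400.

0.400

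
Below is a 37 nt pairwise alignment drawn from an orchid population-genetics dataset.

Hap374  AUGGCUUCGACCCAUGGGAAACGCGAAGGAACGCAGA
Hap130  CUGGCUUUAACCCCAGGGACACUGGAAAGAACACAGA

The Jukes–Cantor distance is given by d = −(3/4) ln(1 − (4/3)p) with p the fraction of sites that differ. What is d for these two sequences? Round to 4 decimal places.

Differing sites — 1:A/C; 8:C/U; 9:G/A; 14:A/C; 15:U/A; 20:A/C; 23:G/U; 24:C/G; 28:G/A; 33:G/A.
p = 10/37 = 0.270270.
d = −0.75 · ln(1 − (4/3)·0.270270) = −0.75 · ln(0.639640) = −0.75 · (-0.446850) = 0.3351.

0.3351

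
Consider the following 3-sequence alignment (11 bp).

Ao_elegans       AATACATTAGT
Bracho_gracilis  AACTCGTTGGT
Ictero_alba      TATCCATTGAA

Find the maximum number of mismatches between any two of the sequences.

Pairwise Hamming distances:
  Ao_elegans vs Bracho_gracilis: 4
  Ao_elegans vs Ictero_alba: 5
  Bracho_gracilis vs Ictero_alba: 6
The largest is 6, between Bracho_gracilis and Ictero_alba.

6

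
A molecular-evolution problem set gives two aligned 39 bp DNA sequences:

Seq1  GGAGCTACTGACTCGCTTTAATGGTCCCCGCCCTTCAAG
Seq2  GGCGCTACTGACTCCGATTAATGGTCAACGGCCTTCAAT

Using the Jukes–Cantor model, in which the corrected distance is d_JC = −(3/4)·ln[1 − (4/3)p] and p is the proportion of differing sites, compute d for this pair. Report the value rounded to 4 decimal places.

0.2396

Differing sites — 3:A/C; 15:G/C; 16:C/G; 17:T/A; 27:C/A; 28:C/A; 31:C/G; 39:G/T.
p = 8/39 = 0.205128.
d = −0.75 · ln(1 − (4/3)·0.205128) = −0.75 · ln(0.726496) = −0.75 · (-0.319522) = 0.2396.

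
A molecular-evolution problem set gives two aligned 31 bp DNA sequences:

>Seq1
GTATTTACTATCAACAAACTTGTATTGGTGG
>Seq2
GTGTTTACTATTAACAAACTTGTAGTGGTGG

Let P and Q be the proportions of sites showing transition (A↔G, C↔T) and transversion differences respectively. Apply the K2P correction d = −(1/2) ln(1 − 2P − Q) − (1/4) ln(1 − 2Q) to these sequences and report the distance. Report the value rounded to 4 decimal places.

Mismatches occur at site 3 (A↔G, transition), site 12 (C↔T, transition), site 25 (T↔G, transversion).
Of the 3 differences, 2 transitions and 1 transversion over 31 sites: P = 2/31 = 0.064516, Q = 1/31 = 0.032258.
d = −0.5·ln(0.838710) − 0.25·ln(0.935484) = −0.5·(-0.175890) − 0.25·(-0.066691) = 0.1046.

0.1046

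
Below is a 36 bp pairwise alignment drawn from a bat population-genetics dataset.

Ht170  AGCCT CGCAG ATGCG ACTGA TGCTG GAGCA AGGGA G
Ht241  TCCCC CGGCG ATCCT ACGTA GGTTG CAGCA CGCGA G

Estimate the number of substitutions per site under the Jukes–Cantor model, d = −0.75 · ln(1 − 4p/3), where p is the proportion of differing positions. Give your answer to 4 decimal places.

Differing sites — 1:A/T; 2:G/C; 5:T/C; 8:C/G; 9:A/C; 13:G/C; 15:G/T; 18:T/G; 19:G/T; 21:T/G; 23:C/T; 26:G/C; 31:A/C; 33:G/C.
p = 14/36 = 0.388889.
d = −0.75 · ln(1 − (4/3)·0.388889) = −0.75 · ln(0.481481) = −0.75 · (-0.730889) = 0.5482.

0.5482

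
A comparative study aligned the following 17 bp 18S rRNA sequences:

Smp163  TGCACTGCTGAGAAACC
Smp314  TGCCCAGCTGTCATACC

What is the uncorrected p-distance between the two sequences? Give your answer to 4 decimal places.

0.2941

The sequences differ at positions 4 (A/C), 6 (T/A), 11 (A/T), 12 (G/C), 14 (A/T).
There are 5 differences over 17 sites, so p = 5/17 = 0.2941.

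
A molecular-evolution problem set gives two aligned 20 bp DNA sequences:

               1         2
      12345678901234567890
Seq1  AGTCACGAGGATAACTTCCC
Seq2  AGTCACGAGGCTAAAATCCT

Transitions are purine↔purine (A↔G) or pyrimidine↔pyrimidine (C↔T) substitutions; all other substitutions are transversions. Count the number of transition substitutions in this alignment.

1

Differing sites — 11:A/C (Tv); 15:C/A (Tv); 16:T/A (Tv); 20:C/T (Ti).
Of the 4 differences, 1 transition and 3 transversions, so the answer is 1.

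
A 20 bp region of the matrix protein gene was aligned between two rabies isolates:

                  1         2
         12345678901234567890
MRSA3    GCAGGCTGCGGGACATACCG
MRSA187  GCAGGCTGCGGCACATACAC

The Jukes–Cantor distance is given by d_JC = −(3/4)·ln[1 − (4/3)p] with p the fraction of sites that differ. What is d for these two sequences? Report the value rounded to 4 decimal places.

Differing sites — 12:G/C; 19:C/A; 20:G/C.
p = 3/20 = 0.150000.
d = −0.75 · ln(1 − (4/3)·0.150000) = −0.75 · ln(0.800000) = −0.75 · (-0.223144) = 0.1674.

0.1674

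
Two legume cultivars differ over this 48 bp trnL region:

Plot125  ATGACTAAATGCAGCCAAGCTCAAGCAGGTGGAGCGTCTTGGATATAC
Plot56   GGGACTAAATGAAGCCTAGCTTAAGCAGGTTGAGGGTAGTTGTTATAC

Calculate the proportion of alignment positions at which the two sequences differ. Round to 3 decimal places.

0.229

The sequences differ at positions 1 (A/G), 2 (T/G), 12 (C/A), 17 (A/T), 22 (C/T), 31 (G/T), 35 (C/G), 38 (C/A), 39 (T/G), 41 (G/T), 43 (A/T).
There are 11 differences over 48 sites, so p = 11/48 = 0.229.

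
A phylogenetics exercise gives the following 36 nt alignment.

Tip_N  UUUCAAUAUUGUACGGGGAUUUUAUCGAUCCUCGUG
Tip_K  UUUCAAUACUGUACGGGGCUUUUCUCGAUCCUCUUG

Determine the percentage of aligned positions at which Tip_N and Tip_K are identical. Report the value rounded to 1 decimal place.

88.9%

Differing sites — 9:U/C; 19:A/C; 24:A/C; 34:G/U.
32 of the 36 sites match, so the percent identity is 32/36 × 100 = 88.9%.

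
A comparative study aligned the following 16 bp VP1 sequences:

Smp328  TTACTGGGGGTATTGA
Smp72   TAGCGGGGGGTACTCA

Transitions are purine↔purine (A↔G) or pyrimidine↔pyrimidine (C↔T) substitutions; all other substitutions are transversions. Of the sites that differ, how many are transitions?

2

The sequences differ at positions 2 (T/A, transversion), 3 (A/G, transition), 5 (T/G, transversion), 13 (T/C, transition), 15 (G/C, transversion).
Of the 5 differences, 2 transitions and 3 transversions, so the answer is 2.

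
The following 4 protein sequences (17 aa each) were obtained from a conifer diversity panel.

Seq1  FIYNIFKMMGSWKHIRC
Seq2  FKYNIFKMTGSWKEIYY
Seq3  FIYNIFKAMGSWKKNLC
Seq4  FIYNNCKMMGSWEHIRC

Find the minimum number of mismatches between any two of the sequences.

Pairwise Hamming distances:
  Seq1 vs Seq2: 5
  Seq1 vs Seq3: 4
  Seq1 vs Seq4: 3
  Seq2 vs Seq3: 7
  Seq2 vs Seq4: 8
  Seq3 vs Seq4: 7
The smallest is 3, between Seq1 and Seq4.

3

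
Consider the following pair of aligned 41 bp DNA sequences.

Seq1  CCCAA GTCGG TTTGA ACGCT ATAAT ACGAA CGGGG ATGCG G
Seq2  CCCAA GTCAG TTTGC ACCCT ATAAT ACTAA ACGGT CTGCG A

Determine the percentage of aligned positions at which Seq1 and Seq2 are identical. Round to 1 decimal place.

Mismatches occur at site 9 (G↔A), site 15 (A↔C), site 18 (G↔C), site 28 (G↔T), site 31 (C↔A), site 32 (G↔C), site 35 (G↔T), site 36 (A↔C), site 41 (G↔A).
32 of the 41 sites match, so the percent identity is 32/41 × 100 = 78.0%.

78.0%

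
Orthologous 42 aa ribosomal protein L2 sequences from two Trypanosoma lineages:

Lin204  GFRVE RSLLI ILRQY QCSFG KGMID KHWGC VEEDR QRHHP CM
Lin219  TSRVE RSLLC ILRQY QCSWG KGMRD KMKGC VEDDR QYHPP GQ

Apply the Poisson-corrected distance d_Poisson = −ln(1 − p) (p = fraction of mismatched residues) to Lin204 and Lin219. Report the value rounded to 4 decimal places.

Differing sites — 1:G/T; 2:F/S; 10:I/C; 19:F/W; 24:I/R; 27:H/M; 28:W/K; 33:E/D; 37:R/Y; 39:H/P; 41:C/G; 42:M/Q.
p = 12/42 = 0.285714.
d = −ln(1 − 0.285714) = −ln(0.714286) = 0.3365.

0.3365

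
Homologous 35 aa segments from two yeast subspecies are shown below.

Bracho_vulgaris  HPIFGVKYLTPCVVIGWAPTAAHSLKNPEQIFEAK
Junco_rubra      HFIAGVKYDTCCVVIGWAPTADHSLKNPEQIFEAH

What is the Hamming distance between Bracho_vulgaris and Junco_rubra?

Mismatches occur at site 2 (P→F), site 4 (F→A), site 9 (L→D), site 11 (P→C), site 22 (A→D), site 35 (K→H).
That gives 6 mismatches out of 35 aligned sites, so the Hamming distance is 6.

6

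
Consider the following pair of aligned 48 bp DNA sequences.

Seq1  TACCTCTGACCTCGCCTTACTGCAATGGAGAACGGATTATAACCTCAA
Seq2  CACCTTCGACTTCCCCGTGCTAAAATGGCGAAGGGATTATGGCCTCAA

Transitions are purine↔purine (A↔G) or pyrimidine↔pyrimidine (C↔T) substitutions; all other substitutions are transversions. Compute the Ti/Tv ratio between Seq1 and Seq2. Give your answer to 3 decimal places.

1.600

The sequences differ at positions 1 (T/C, transition), 6 (C/T, transition), 7 (T/C, transition), 11 (C/T, transition), 14 (G/C, transversion), 17 (T/G, transversion), 19 (A/G, transition), 22 (G/A, transition), 23 (C/A, transversion), 29 (A/C, transversion), 33 (C/G, transversion), 41 (A/G, transition), 42 (A/G, transition).
Of the 13 differences, 8 transitions and 5 transversions, so Ti/Tv = 8/5 = 1.600.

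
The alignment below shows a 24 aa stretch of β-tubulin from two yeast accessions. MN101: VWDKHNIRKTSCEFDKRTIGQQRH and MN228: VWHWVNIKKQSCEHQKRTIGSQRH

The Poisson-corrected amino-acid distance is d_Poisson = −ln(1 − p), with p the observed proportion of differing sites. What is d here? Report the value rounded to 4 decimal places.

The sequences differ at positions 3 (D/H), 4 (K/W), 5 (H/V), 8 (R/K), 10 (T/Q), 14 (F/H), 15 (D/Q), 21 (Q/S).
p = 8/24 = 0.333333.
d = −ln(1 − 0.333333) = −ln(0.666667) = 0.4055.

0.4055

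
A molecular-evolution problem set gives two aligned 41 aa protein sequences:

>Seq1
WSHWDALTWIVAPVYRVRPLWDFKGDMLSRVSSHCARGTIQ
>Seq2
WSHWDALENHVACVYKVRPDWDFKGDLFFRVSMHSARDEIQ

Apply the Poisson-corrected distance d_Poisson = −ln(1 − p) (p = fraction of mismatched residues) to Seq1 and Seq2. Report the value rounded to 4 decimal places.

The sequences differ at positions 8 (T/E), 9 (W/N), 10 (I/H), 13 (P/C), 16 (R/K), 20 (L/D), 27 (M/L), 28 (L/F), 29 (S/F), 33 (S/M), 35 (C/S), 38 (G/D), 39 (T/E).
p = 13/41 = 0.317073.
d = −ln(1 − 0.317073) = −ln(0.682927) = 0.3814.

0.3814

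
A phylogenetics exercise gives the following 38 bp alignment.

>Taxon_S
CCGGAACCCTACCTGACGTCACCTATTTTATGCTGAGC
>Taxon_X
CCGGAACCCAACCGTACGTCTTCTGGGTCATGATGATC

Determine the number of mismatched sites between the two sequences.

11

Differing sites — 10:T/A; 14:T/G; 15:G/T; 21:A/T; 22:C/T; 25:A/G; 26:T/G; 27:T/G; 29:T/C; 33:C/A; 37:G/T.
That gives 11 mismatches out of 38 aligned sites, so the Hamming distance is 11.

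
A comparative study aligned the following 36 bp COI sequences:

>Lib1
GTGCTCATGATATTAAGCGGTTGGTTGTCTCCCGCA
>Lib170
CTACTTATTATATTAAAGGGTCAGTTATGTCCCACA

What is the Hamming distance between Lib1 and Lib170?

11

Differing sites — 1:G/C; 3:G/A; 6:C/T; 9:G/T; 17:G/A; 18:C/G; 22:T/C; 23:G/A; 27:G/A; 29:C/G; 34:G/A.
That gives 11 mismatches out of 36 aligned sites, so the Hamming distance is 11.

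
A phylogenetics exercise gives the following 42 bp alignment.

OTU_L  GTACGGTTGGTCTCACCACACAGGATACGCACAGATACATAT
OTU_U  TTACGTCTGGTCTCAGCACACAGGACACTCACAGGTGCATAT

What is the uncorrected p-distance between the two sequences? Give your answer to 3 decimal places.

Mismatches occur at site 1 (G↔T), site 6 (G↔T), site 7 (T↔C), site 16 (C↔G), site 26 (T↔C), site 29 (G↔T), site 35 (A↔G), site 37 (A↔G).
There are 8 differences over 42 sites, so p = 8/42 = 0.190.

0.190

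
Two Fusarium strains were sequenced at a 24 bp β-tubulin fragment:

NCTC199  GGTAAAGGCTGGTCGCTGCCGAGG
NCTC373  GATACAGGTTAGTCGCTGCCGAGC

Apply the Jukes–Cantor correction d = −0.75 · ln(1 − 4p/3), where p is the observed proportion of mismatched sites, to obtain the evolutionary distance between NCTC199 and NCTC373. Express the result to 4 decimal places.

0.2441

The sequences differ at positions 2 (G/A), 5 (A/C), 9 (C/T), 11 (G/A), 24 (G/C).
p = 5/24 = 0.208333.
d = −0.75 · ln(1 − (4/3)·0.208333) = −0.75 · ln(0.722223) = −0.75 · (-0.325421) = 0.2441.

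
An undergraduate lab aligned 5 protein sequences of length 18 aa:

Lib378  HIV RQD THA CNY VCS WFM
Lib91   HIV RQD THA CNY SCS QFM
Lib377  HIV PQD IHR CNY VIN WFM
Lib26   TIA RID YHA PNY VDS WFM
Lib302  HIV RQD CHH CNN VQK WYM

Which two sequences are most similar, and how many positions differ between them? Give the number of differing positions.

2

Pairwise Hamming distances:
  Lib378 vs Lib91: 2
  Lib378 vs Lib377: 5
  Lib378 vs Lib26: 6
  Lib378 vs Lib302: 6
  Lib91 vs Lib377: 7
  Lib91 vs Lib26: 8
  Lib91 vs Lib302: 8
  Lib377 vs Lib26: 9
  Lib377 vs Lib302: 7
  Lib26 vs Lib302: 10
The smallest is 2, between Lib378 and Lib91.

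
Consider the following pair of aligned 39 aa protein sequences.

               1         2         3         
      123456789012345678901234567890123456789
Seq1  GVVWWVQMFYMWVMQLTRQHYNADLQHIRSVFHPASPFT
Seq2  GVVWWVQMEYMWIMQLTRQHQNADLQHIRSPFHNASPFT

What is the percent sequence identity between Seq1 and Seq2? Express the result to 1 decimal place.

Mismatches occur at site 9 (F→E), site 13 (V→I), site 21 (Y→Q), site 31 (V→P), site 34 (P→N).
34 of the 39 sites match, so the percent identity is 34/39 × 100 = 87.2%.

87.2%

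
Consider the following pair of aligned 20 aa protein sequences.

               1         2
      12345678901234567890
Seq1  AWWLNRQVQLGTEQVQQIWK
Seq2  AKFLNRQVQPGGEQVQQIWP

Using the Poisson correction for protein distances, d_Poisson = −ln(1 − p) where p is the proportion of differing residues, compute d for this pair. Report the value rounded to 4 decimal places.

Differing sites — 2:W/K; 3:W/F; 10:L/P; 12:T/G; 20:K/P.
p = 5/20 = 0.250000.
d = −ln(1 − 0.250000) = −ln(0.750000) = 0.2877.

0.2877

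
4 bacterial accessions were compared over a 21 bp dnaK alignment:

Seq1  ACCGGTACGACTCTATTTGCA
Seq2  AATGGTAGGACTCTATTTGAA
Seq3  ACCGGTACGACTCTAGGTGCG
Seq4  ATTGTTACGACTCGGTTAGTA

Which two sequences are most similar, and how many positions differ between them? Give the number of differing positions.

3

Pairwise Hamming distances:
  Seq1 vs Seq2: 4
  Seq1 vs Seq3: 3
  Seq1 vs Seq4: 7
  Seq2 vs Seq3: 7
  Seq2 vs Seq4: 7
  Seq3 vs Seq4: 10
The smallest is 3, between Seq1 and Seq3.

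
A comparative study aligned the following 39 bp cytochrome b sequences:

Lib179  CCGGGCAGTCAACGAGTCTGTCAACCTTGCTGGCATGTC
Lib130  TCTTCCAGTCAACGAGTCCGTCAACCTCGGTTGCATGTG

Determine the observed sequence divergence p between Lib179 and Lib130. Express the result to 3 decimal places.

Differing sites — 1:C/T; 3:G/T; 4:G/T; 5:G/C; 19:T/C; 28:T/C; 30:C/G; 32:G/T; 39:C/G.
There are 9 differences over 39 sites, so p = 9/39 = 0.231.

0.231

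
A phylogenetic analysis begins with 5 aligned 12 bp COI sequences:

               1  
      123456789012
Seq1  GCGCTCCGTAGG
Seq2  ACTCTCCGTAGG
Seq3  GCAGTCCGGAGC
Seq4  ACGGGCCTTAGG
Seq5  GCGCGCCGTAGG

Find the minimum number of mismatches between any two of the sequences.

Pairwise Hamming distances:
  Seq1 vs Seq2: 2
  Seq1 vs Seq3: 4
  Seq1 vs Seq4: 4
  Seq1 vs Seq5: 1
  Seq2 vs Seq3: 5
  Seq2 vs Seq4: 4
  Seq2 vs Seq5: 3
  Seq3 vs Seq4: 6
  Seq3 vs Seq5: 5
  Seq4 vs Seq5: 3
The smallest is 1, between Seq1 and Seq5.

1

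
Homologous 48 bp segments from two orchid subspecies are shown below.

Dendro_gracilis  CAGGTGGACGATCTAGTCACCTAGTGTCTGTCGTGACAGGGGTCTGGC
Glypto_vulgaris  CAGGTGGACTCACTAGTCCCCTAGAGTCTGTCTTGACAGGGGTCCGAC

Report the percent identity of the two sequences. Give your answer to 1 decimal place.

83.3%

The sequences differ at positions 10 (G/T), 11 (A/C), 12 (T/A), 19 (A/C), 25 (T/A), 33 (G/T), 45 (T/C), 47 (G/A).
40 of the 48 sites match, so the percent identity is 40/48 × 100 = 83.3%.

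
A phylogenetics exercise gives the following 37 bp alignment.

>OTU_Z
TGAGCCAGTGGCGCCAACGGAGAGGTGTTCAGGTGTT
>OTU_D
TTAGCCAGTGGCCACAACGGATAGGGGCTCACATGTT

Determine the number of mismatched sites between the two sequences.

8

The sequences differ at positions 2 (G/T), 13 (G/C), 14 (C/A), 22 (G/T), 26 (T/G), 28 (T/C), 32 (G/C), 33 (G/A).
That gives 8 mismatches out of 37 aligned sites, so the Hamming distance is 8.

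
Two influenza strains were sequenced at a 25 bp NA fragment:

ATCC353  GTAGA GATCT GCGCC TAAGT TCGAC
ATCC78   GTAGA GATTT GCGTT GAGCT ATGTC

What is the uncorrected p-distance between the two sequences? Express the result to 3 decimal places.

0.360

Differing sites — 9:C/T; 14:C/T; 15:C/T; 16:T/G; 18:A/G; 19:G/C; 21:T/A; 22:C/T; 24:A/T.
There are 9 differences over 25 sites, so p = 9/25 = 0.360.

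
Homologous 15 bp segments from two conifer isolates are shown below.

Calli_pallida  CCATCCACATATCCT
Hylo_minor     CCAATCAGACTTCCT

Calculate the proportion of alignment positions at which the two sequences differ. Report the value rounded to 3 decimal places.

0.333

Mismatches occur at site 4 (T→A), site 5 (C→T), site 8 (C→G), site 10 (T→C), site 11 (A→T).
There are 5 differences over 15 sites, so p = 5/15 = 0.333.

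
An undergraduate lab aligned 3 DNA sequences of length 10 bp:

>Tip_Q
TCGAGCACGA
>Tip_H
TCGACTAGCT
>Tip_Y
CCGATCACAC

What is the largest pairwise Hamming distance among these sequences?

Pairwise Hamming distances:
  Tip_Q vs Tip_H: 5
  Tip_Q vs Tip_Y: 4
  Tip_H vs Tip_Y: 6
The largest is 6, between Tip_H and Tip_Y.

6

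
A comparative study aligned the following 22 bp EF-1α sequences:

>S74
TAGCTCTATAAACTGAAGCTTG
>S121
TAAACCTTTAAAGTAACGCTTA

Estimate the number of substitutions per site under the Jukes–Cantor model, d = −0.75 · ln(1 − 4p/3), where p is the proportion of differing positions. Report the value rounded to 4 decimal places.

0.4975

Mismatches occur at site 3 (G/A), site 4 (C/A), site 5 (T/C), site 8 (A/T), site 13 (C/G), site 15 (G/A), site 17 (A/C), site 22 (G/A).
p = 8/22 = 0.363636.
d = −0.75 · ln(1 − (4/3)·0.363636) = −0.75 · ln(0.515152) = −0.75 · (-0.663293) = 0.4975.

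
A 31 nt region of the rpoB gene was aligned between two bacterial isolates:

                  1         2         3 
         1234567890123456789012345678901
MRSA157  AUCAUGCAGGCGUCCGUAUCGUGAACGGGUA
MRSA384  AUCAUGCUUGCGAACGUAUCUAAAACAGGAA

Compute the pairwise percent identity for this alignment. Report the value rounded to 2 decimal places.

70.97%

Mismatches occur at site 8 (A→U), site 9 (G→U), site 13 (U→A), site 14 (C→A), site 21 (G→U), site 22 (U→A), site 23 (G→A), site 27 (G→A), site 30 (U→A).
22 of the 31 sites match, so the percent identity is 22/31 × 100 = 70.97%.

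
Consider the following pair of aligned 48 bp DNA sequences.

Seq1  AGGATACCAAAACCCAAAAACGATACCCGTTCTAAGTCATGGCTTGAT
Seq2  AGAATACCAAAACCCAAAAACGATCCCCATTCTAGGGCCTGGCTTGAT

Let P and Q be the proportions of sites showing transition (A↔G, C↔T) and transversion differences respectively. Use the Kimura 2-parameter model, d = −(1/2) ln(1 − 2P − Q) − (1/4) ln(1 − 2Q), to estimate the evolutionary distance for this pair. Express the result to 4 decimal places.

0.1372

Mismatches occur at site 3 (G↔A, transition), site 25 (A↔C, transversion), site 29 (G↔A, transition), site 35 (A↔G, transition), site 37 (T↔G, transversion), site 39 (A↔C, transversion).
Of the 6 differences, 3 transitions and 3 transversions over 48 sites: P = 3/48 = 0.062500, Q = 3/48 = 0.062500.
d = −0.5·ln(0.812500) − 0.25·ln(0.875000) = −0.5·(-0.207639) − 0.25·(-0.133531) = 0.1372.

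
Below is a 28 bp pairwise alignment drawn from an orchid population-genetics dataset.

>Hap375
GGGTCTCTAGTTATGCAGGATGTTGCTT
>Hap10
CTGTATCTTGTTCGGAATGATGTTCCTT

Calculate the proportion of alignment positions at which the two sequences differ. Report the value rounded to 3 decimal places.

Mismatches occur at site 1 (G→C), site 2 (G→T), site 5 (C→A), site 9 (A→T), site 13 (A→C), site 14 (T→G), site 16 (C→A), site 18 (G→T), site 25 (G→C).
There are 9 differences over 28 sites, so p = 9/28 = 0.321.

0.321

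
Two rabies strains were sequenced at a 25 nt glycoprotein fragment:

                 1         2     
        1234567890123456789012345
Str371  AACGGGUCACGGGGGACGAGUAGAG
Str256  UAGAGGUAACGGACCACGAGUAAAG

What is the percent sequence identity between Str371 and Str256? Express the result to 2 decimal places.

68.00%

Mismatches occur at site 1 (A→U), site 3 (C→G), site 4 (G→A), site 8 (C→A), site 13 (G→A), site 14 (G→C), site 15 (G→C), site 23 (G→A).
17 of the 25 sites match, so the percent identity is 17/25 × 100 = 68.00%.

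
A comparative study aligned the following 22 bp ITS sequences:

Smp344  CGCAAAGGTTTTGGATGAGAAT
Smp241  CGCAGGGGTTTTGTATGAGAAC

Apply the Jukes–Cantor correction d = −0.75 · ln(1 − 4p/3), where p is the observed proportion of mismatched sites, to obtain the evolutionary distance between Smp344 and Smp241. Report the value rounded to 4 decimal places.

0.2082

The sequences differ at positions 5 (A/G), 6 (A/G), 14 (G/T), 22 (T/C).
p = 4/22 = 0.181818.
d = −0.75 · ln(1 − (4/3)·0.181818) = −0.75 · ln(0.757576) = −0.75 · (-0.277631) = 0.2082.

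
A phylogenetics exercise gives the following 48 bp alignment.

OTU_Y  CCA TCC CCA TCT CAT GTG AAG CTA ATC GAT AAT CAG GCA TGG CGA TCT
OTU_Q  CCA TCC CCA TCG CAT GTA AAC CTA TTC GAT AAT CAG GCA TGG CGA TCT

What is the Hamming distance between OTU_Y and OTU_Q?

The sequences differ at positions 12 (T/G), 18 (G/A), 21 (G/C), 25 (A/T).
That gives 4 mismatches out of 48 aligned sites, so the Hamming distance is 4.

4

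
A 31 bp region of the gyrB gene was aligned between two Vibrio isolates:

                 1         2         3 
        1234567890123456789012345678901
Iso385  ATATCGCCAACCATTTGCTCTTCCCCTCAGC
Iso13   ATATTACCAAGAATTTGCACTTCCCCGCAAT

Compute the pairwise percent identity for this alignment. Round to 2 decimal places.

Differing sites — 5:C/T; 6:G/A; 11:C/G; 12:C/A; 19:T/A; 27:T/G; 30:G/A; 31:C/T.
23 of the 31 sites match, so the percent identity is 23/31 × 100 = 74.19%.

74.19%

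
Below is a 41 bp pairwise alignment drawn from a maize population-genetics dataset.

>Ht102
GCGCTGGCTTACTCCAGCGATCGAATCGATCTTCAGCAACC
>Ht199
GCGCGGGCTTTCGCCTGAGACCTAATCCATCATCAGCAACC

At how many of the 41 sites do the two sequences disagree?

9

The sequences differ at positions 5 (T/G), 11 (A/T), 13 (T/G), 16 (A/T), 18 (C/A), 21 (T/C), 23 (G/T), 28 (G/C), 32 (T/A).
That gives 9 mismatches out of 41 aligned sites, so the Hamming distance is 9.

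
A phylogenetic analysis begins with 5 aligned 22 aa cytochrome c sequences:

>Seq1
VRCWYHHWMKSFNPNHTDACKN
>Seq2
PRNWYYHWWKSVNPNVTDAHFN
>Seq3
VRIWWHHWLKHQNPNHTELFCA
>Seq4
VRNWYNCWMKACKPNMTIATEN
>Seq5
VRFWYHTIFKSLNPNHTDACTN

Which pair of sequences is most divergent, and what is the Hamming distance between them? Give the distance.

14

Pairwise Hamming distances:
  Seq1 vs Seq2: 8
  Seq1 vs Seq3: 10
  Seq1 vs Seq4: 10
  Seq1 vs Seq5: 6
  Seq2 vs Seq3: 13
  Seq2 vs Seq4: 11
  Seq2 vs Seq5: 10
  Seq3 vs Seq4: 14
  Seq3 vs Seq5: 12
  Seq4 vs Seq5: 12
The largest is 14, between Seq3 and Seq4.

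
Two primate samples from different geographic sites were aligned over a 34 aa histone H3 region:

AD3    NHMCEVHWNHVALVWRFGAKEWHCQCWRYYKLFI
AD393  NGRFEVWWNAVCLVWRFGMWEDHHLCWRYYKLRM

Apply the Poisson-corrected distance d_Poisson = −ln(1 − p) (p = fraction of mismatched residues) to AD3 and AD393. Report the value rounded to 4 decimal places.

The sequences differ at positions 2 (H/G), 3 (M/R), 4 (C/F), 7 (H/W), 10 (H/A), 12 (A/C), 19 (A/M), 20 (K/W), 22 (W/D), 24 (C/H), 25 (Q/L), 33 (F/R), 34 (I/M).
p = 13/34 = 0.382353.
d = −ln(1 − 0.382353) = −ln(0.617647) = 0.4818.

0.4818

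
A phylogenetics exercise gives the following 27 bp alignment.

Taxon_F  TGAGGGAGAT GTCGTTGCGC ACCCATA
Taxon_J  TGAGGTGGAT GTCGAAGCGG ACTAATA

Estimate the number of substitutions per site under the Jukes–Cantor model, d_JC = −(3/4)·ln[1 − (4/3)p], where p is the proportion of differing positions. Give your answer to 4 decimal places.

Differing sites — 6:G/T; 7:A/G; 15:T/A; 16:T/A; 20:C/G; 23:C/T; 24:C/A.
p = 7/27 = 0.259259.
d = −0.75 · ln(1 − (4/3)·0.259259) = −0.75 · ln(0.654321) = −0.75 · (-0.424157) = 0.3181.

0.3181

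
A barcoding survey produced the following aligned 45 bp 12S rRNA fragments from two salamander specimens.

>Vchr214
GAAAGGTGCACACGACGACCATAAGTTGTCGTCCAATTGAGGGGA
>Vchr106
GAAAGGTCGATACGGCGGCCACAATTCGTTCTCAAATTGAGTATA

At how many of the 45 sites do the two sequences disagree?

Differing sites — 8:G/C; 9:C/G; 11:C/T; 15:A/G; 18:A/G; 22:T/C; 25:G/T; 27:T/C; 30:C/T; 31:G/C; 34:C/A; 42:G/T; 43:G/A; 44:G/T.
That gives 14 mismatches out of 45 aligned sites, so the Hamming distance is 14.

14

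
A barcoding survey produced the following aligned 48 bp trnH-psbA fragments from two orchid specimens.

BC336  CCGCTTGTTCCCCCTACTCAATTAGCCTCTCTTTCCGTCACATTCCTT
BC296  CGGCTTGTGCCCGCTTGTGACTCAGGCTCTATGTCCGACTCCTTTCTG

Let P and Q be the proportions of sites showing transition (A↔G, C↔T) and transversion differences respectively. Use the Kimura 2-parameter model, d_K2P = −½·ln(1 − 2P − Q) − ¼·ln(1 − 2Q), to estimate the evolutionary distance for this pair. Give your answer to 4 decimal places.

The sequences differ at positions 2 (C/G, transversion), 9 (T/G, transversion), 13 (C/G, transversion), 16 (A/T, transversion), 17 (C/G, transversion), 19 (C/G, transversion), 21 (A/C, transversion), 23 (T/C, transition), 26 (C/G, transversion), 31 (C/A, transversion), 33 (T/G, transversion), 38 (T/A, transversion), 40 (A/T, transversion), 42 (A/C, transversion), 45 (C/T, transition), 48 (T/G, transversion).
Of the 16 differences, 2 transitions and 14 transversions over 48 sites: P = 2/48 = 0.041667, Q = 14/48 = 0.291667.
d = −0.5·ln(0.624999) − 0.25·ln(0.416666) = −0.5·(-0.470005) − 0.25·(-0.875470) = 0.4539.

0.4539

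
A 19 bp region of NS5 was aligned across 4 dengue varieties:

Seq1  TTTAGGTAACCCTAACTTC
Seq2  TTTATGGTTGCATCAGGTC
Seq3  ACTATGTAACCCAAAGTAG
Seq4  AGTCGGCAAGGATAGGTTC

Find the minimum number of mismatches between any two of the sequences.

7

Pairwise Hamming distances:
  Seq1 vs Seq2: 9
  Seq1 vs Seq3: 7
  Seq1 vs Seq4: 9
  Seq2 vs Seq3: 12
  Seq2 vs Seq4: 11
  Seq3 vs Seq4: 11
The smallest is 7, between Seq1 and Seq3.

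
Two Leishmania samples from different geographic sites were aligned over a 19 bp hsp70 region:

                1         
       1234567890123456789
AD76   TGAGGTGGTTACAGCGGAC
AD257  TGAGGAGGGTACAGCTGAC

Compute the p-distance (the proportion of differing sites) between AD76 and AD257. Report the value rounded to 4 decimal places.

0.1579

Differing sites — 6:T/A; 9:T/G; 16:G/T.
There are 3 differences over 19 sites, so p = 3/19 = 0.1579.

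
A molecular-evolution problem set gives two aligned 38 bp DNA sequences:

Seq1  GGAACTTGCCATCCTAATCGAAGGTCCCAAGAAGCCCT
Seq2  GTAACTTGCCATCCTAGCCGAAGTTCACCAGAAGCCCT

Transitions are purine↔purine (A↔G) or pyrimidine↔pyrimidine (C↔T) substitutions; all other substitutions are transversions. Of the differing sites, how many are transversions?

4

The sequences differ at positions 2 (G/T, transversion), 17 (A/G, transition), 18 (T/C, transition), 24 (G/T, transversion), 27 (C/A, transversion), 29 (A/C, transversion).
Of the 6 differences, 2 transitions and 4 transversions, so the answer is 4.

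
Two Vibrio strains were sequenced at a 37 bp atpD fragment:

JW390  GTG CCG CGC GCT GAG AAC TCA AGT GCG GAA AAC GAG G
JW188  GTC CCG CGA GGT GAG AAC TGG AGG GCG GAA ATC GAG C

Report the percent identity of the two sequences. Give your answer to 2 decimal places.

78.38%

The sequences differ at positions 3 (G/C), 9 (C/A), 11 (C/G), 20 (C/G), 21 (A/G), 24 (T/G), 32 (A/T), 37 (G/C).
29 of the 37 sites match, so the percent identity is 29/37 × 100 = 78.38%.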